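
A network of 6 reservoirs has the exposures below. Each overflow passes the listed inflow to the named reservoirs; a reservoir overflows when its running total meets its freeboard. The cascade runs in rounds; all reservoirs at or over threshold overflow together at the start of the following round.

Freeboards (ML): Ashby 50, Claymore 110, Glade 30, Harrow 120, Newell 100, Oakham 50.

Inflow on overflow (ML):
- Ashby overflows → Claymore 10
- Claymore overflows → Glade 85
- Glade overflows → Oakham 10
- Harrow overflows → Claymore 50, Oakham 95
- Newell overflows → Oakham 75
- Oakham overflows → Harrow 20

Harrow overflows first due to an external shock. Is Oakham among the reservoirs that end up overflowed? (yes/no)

Round 1 — Harrow overflows (initial).
  Claymore: +50 → 50 < 110
  Oakham: +95 → 95 ≥ 50
Round 2 — Oakham overflows.
No further overflows.

yes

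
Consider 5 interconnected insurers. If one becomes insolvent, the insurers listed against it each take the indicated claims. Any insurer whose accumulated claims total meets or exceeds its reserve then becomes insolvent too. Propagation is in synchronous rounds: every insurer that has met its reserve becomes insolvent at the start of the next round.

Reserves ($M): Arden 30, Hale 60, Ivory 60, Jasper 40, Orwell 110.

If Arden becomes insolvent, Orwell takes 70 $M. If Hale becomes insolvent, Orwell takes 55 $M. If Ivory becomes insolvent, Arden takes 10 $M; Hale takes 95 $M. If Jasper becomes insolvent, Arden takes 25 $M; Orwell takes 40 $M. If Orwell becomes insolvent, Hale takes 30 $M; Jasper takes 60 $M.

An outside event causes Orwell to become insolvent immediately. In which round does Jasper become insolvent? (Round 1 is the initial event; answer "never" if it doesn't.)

2

Round 1 — Orwell becomes insolvent (initial).
  Hale: +30 → 30 < 60
  Jasper: +60 → 60 ≥ 40
Round 2 — Jasper becomes insolvent.
  Arden: +25 → 25 < 30
No further insolvencies.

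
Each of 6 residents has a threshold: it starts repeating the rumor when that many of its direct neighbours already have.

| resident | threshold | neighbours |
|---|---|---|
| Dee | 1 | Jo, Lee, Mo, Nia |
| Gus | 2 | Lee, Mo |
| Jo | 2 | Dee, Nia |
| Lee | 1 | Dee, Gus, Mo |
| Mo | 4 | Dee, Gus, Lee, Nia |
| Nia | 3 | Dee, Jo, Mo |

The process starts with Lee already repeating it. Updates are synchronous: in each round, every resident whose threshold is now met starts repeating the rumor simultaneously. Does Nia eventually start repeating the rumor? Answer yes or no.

no

Round 1 — Lee starts repeating the rumor (initial).
Round 2 — checking thresholds:
  Dee: 1 of 4 neighbours ≥ 1, starts repeating the rumor.
  Gus: 1 of 2 neighbours < 2, below threshold.
  Mo: 1 of 4 neighbours < 4, below threshold.
Round 3 — no new spreads; cascade stops.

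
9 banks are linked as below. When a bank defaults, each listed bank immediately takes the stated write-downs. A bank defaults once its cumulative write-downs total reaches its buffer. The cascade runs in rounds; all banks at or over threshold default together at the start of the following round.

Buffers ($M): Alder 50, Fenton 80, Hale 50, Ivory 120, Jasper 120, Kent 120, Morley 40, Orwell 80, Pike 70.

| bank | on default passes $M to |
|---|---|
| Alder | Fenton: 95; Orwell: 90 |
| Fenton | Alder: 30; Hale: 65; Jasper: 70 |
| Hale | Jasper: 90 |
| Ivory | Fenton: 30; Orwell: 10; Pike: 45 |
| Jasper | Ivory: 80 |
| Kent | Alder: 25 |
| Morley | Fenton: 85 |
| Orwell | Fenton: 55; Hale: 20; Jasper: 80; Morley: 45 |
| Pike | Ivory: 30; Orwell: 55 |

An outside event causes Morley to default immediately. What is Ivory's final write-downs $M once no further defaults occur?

Round 1 — Morley defaults (initial).
  Fenton: +85 → 85 ≥ 80
Round 2 — Fenton defaults.
  Alder: +30 → 30 < 50
  Hale: +65 → 65 ≥ 50
  Jasper: +70 → 70 < 120
Round 3 — Hale defaults.
  Jasper: +90 → 160 ≥ 120
Round 4 — Jasper defaults.
  Ivory: +80 → 80 < 120
No further defaults.

80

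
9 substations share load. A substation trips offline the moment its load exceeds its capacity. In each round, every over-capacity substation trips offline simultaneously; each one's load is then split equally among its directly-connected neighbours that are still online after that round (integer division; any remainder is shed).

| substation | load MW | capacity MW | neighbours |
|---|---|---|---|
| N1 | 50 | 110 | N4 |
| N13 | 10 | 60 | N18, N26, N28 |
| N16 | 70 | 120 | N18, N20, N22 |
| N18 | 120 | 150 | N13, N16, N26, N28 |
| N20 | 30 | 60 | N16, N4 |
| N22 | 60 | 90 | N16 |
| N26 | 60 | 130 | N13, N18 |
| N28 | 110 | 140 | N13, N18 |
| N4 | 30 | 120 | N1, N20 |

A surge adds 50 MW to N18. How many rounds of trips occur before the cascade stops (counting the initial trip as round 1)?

4

Round 1 — N18 at 170 > 150. N18 trips offline.
  N18 sheds 170 MW to N13, N16, N26, N28: 42 each (2 lost).
    N13: 10+42 = 52 ≤ 60
    N16: 70+42 = 112 ≤ 120
    N26: 60+42 = 102 ≤ 130
    N28: 110+42 = 152 > 140
Round 2 — N28 trips offline.
  N28 sheds 152 MW to N13: 152 each.
    N13: 52+152 = 204 > 60
Round 3 — N13 trips offline.
  N13 sheds 204 MW to N26: 204 each.
    N26: 102+204 = 306 > 130
Round 4 — N26 trips offline.
  N26 sheds 306 MW: no online neighbours, lost.
No further trips.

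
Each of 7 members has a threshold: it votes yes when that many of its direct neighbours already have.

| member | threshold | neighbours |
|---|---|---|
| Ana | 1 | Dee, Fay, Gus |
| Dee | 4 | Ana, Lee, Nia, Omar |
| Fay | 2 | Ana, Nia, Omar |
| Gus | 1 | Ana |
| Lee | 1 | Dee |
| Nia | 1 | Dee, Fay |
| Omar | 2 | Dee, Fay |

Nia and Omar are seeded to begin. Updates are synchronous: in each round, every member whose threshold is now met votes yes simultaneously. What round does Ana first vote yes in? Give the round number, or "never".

3

Round 1 — Nia, Omar vote yes (initial).
Round 2 — checking thresholds:
  Dee: 2 of 4 neighbours < 4, not yet.
  Fay: 2 of 3 neighbours ≥ 2, votes yes.
Round 3 — checking thresholds:
  Ana: 1 of 3 neighbours ≥ 1, votes yes.
  Dee: 2 of 4 neighbours < 4, not yet.
Round 4 — checking thresholds:
  Dee: 3 of 4 neighbours < 4, not yet.
  Gus: 1 of 1 neighbours ≥ 1, votes yes.
Round 5 — no new yes votes; cascade stops.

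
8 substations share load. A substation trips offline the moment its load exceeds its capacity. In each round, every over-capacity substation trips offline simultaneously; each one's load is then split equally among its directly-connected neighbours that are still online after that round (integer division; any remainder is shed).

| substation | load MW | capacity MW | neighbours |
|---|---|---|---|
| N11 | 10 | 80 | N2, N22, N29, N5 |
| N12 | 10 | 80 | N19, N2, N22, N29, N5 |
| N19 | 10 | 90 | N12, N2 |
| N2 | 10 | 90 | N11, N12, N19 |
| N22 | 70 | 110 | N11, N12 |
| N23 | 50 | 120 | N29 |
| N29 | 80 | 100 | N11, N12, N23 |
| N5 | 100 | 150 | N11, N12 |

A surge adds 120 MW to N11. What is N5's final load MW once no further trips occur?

Round 1 — N11 at 130 > 80. N11 trips offline.
  N11 sheds 130 MW to N2, N22, N29, N5: 32 each (2 lost).
    N2: 10+32 = 42 ≤ 90
    N22: 70+32 = 102 ≤ 110
    N29: 80+32 = 112 > 100
    N5: 100+32 = 132 ≤ 150
Round 2 — N29 trips offline.
  N29 sheds 112 MW to N12, N23: 56 each.
    N12: 10+56 = 66 ≤ 80
    N23: 50+56 = 106 ≤ 120
No further trips.

132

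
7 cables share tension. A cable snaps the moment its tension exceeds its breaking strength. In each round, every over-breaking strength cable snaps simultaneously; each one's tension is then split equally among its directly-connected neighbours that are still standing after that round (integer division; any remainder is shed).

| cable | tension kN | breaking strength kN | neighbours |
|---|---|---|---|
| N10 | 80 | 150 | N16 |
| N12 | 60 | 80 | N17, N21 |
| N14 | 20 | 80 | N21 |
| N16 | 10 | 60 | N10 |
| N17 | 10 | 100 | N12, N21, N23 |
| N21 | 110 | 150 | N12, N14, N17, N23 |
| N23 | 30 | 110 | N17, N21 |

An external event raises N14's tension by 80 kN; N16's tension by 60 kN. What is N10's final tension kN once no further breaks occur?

150

Round 1 — N14 at 100 > 80; N16 at 70 > 60. N14, N16 snap.
  N14 sheds 100 kN to N21: 100 each.
    N21: 110+100 = 210 > 150
  N16 sheds 70 kN to N10: 70 each.
    N10: 80+70 = 150 ≤ 150
Round 2 — N21 snaps.
  N21 sheds 210 kN to N12, N17, N23: 70 each.
    N12: 60+70 = 130 > 80
    N17: 10+70 = 80 ≤ 100
    N23: 30+70 = 100 ≤ 110
Round 3 — N12 snaps.
  N12 sheds 130 kN to N17: 130 each.
    N17: 80+130 = 210 > 100
Round 4 — N17 snaps.
  N17 sheds 210 kN to N23: 210 each.
    N23: 100+210 = 310 > 110
Round 5 — N23 snaps.
  N23 sheds 310 kN: no online neighbours, lost.
No further breaks.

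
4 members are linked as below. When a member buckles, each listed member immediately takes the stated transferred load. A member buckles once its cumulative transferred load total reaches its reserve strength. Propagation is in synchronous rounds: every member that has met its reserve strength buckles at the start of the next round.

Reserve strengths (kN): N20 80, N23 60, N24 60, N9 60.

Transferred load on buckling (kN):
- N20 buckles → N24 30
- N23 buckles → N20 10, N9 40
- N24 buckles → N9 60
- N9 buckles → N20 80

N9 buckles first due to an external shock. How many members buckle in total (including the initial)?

2

Round 1 — N9 buckles (initial).
  N20: +80 → 80 ≥ 80
Round 2 — N20 buckles.
  N24: +30 → 30 < 60
No further bucklings.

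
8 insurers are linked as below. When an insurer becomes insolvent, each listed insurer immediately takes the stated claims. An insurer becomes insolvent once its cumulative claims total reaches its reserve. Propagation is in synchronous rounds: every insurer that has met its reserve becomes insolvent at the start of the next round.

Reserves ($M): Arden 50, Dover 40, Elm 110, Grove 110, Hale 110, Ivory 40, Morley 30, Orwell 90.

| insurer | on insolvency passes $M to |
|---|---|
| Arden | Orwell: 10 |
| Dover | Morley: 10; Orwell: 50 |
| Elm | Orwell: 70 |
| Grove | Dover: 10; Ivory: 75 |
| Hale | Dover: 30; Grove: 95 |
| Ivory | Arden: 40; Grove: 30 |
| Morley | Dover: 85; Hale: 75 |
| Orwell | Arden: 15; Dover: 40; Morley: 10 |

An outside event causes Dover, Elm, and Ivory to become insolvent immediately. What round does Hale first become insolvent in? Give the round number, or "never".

never

Round 1 — Dover, Elm, Ivory become insolvent (initial).
  Arden: +40 → 40 < 50
  Grove: +30 → 30 < 110
  Morley: +10 → 10 < 30
  Orwell: +50+70 → 120 ≥ 90
Round 2 — Orwell becomes insolvent.
  Arden: +15 → 55 ≥ 50
  Morley: +10 → 20 < 30
Round 3 — Arden becomes insolvent.
No further insolvencies.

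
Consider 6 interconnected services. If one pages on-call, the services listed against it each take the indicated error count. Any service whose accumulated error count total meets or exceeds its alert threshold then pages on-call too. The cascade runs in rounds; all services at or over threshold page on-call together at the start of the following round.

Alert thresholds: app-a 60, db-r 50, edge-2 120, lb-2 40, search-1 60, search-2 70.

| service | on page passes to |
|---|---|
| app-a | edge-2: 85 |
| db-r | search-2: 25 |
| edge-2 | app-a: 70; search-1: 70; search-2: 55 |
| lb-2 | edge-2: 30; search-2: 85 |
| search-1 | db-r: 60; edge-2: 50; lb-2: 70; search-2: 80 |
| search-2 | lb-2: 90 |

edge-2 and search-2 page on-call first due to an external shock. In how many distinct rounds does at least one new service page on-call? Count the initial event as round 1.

3

Round 1 — edge-2, search-2 page on-call (initial).
  app-a: +70 → 70 ≥ 60
  lb-2: +90 → 90 ≥ 40
  search-1: +70 → 70 ≥ 60
Round 2 — app-a, lb-2, search-1 page on-call.
  db-r: +60 → 60 ≥ 50
Round 3 — db-r pages on-call.
No further pages.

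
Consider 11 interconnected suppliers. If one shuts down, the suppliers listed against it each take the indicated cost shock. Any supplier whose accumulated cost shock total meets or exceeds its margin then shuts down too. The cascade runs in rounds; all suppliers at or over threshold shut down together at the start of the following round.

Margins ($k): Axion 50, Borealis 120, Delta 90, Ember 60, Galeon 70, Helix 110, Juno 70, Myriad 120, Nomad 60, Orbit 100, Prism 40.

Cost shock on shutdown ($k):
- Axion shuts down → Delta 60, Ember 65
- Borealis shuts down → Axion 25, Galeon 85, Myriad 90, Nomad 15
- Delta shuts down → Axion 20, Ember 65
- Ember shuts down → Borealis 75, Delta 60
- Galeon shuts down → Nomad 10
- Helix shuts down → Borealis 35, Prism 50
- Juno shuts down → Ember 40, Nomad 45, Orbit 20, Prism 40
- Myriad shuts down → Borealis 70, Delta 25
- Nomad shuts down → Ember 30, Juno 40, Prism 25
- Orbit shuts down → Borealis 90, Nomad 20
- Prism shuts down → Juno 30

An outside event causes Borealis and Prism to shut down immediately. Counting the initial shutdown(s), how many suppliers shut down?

Round 1 — Borealis, Prism shut down (initial).
  Axion: +25 → 25 < 50
  Galeon: +85 → 85 ≥ 70
  Juno: +30 → 30 < 70
  Myriad: +90 → 90 < 120
  Nomad: +15 → 15 < 60
Round 2 — Galeon shuts down.
  Nomad: +10 → 25 < 60
No further shutdowns.

3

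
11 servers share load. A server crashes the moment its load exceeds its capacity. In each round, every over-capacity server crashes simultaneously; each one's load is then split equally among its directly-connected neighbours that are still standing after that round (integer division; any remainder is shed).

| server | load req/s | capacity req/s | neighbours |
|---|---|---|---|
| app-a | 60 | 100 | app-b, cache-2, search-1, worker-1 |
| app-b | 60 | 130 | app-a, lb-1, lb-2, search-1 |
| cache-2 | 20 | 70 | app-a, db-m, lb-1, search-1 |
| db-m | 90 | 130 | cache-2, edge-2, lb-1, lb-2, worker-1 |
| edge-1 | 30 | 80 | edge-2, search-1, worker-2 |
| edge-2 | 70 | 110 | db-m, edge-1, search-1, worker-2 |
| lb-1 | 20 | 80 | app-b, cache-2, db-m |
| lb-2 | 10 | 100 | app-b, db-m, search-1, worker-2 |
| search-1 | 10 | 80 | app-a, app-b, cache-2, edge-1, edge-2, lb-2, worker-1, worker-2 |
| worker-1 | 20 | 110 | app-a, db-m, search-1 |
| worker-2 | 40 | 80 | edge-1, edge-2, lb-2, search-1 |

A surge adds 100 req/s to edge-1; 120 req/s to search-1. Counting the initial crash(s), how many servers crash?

11

Round 1 — edge-1 at 130 > 80; search-1 at 130 > 80. edge-1, search-1 crash.
  edge-1 sheds 130 req/s to edge-2, worker-2: 65 each.
    edge-2: 70+65 = 135 > 110
    worker-2: 40+65 = 105 > 80
  search-1 sheds 130 req/s to app-a, app-b, cache-2, edge-2, lb-2, worker-1, worker-2: 18 each (4 lost).
    app-a: 60+18 = 78 ≤ 100
    app-b: 60+18 = 78 ≤ 130
    cache-2: 20+18 = 38 ≤ 70
    edge-2: 135+18 = 153 > 110
    lb-2: 10+18 = 28 ≤ 100
    worker-1: 20+18 = 38 ≤ 110
    worker-2: 105+18 = 123 > 80
Round 2 — edge-2, worker-2 crash.
  edge-2 sheds 153 req/s to db-m: 153 each.
    db-m: 90+153 = 243 > 130
  worker-2 sheds 123 req/s to lb-2: 123 each.
    lb-2: 28+123 = 151 > 100
Round 3 — db-m, lb-2 crash.
  db-m sheds 243 req/s to cache-2, lb-1, worker-1: 81 each.
    cache-2: 38+81 = 119 > 70
    lb-1: 20+81 = 101 > 80
    worker-1: 38+81 = 119 > 110
  lb-2 sheds 151 req/s to app-b: 151 each.
    app-b: 78+151 = 229 > 130
Round 4 — app-b, cache-2, lb-1, worker-1 crash.
  app-b sheds 229 req/s to app-a: 229 each.
    app-a: 78+229 = 307 > 100
  cache-2 sheds 119 req/s to app-a: 119 each.
    app-a: 307+119 = 426 > 100
  lb-1 sheds 101 req/s: no online neighbours, lost.
  worker-1 sheds 119 req/s to app-a: 119 each.
    app-a: 426+119 = 545 > 100
Round 5 — app-a crashes.
  app-a sheds 545 req/s: no online neighbours, lost.
No further crashes.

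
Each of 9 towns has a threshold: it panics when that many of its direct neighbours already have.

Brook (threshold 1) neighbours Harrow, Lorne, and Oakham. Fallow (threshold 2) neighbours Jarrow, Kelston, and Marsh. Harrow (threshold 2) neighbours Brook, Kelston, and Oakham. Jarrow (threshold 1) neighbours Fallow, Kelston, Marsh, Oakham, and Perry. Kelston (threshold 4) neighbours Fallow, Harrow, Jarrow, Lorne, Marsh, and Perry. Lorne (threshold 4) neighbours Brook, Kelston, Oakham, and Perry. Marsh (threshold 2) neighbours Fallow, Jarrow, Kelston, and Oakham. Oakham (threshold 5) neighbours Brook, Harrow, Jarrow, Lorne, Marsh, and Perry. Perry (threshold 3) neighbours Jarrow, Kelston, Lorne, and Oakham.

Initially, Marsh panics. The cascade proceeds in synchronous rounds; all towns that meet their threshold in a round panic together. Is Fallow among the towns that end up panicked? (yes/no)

Round 1 — Marsh panics (initial).
Round 2 — checking thresholds:
  Fallow: 1 of 3 neighbours < 2, not yet.
  Jarrow: 1 of 5 neighbours ≥ 1, panics.
  Kelston: 1 of 6 neighbours < 4, not yet.
  Oakham: 1 of 6 neighbours < 5, not yet.
Round 3 — checking thresholds:
  Fallow: 2 of 3 neighbours ≥ 2, panics.
  Kelston: 2 of 6 neighbours < 4, not yet.
  Oakham: 2 of 6 neighbours < 5, not yet.
  Perry: 1 of 4 neighbours < 3, not yet.
Round 4 — no new panics; cascade stops.

yes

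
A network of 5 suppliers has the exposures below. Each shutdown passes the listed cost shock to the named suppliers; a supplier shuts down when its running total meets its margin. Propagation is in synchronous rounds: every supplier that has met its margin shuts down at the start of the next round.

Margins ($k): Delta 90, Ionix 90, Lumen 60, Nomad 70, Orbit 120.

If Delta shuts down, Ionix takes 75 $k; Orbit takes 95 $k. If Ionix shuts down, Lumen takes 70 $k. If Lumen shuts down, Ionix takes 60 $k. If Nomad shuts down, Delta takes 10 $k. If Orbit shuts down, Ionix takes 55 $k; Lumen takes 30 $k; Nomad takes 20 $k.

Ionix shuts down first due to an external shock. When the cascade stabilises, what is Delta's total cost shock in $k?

0

Round 1 — Ionix shuts down (initial).
  Lumen: +70 → 70 ≥ 60
Round 2 — Lumen shuts down.
No further shutdowns.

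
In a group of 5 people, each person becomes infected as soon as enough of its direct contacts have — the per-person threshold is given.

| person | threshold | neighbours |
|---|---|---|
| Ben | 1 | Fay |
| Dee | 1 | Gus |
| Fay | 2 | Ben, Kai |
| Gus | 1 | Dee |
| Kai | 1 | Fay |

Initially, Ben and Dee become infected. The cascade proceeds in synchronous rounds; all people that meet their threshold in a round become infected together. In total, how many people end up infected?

3

Round 1 — Ben, Dee become infected (initial).
Round 2 — checking thresholds:
  Fay: 1 of 2 neighbours < 2, not yet.
  Gus: 1 of 1 neighbours ≥ 1, becomes infected.
Round 3 — no new infections; cascade stops.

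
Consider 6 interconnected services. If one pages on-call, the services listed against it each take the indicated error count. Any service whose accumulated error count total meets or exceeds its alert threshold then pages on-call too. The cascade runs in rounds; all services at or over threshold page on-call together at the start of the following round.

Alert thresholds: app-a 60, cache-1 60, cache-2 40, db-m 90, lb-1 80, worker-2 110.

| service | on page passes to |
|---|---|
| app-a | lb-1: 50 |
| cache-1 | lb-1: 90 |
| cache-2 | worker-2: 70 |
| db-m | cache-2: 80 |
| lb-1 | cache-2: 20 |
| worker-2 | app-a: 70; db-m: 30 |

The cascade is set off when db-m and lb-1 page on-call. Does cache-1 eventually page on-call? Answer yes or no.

no

Round 1 — db-m, lb-1 page on-call (initial).
  cache-2: +80+20 → 100 ≥ 40
Round 2 — cache-2 pages on-call.
  worker-2: +70 → 70 < 110
No further pages.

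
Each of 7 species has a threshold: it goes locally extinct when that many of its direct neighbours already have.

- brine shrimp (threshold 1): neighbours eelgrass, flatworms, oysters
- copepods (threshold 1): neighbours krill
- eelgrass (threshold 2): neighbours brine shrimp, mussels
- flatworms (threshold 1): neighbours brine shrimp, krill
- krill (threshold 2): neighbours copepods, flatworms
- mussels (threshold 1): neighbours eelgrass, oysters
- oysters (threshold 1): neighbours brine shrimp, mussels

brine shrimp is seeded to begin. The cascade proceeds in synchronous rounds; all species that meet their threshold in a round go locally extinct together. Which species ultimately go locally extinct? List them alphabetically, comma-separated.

brine shrimp, eelgrass, flatworms, mussels, oysters

Round 1 — brine shrimp goes locally extinct (initial).
Round 2 — checking thresholds:
  eelgrass: 1 of 2 neighbours < 2, not yet.
  flatworms: 1 of 2 neighbours ≥ 1, goes locally extinct.
  oysters: 1 of 2 neighbours ≥ 1, goes locally extinct.
Round 3 — checking thresholds:
  eelgrass: 1 of 2 neighbours < 2, not yet.
  krill: 1 of 2 neighbours < 2, not yet.
  mussels: 1 of 2 neighbours ≥ 1, goes locally extinct.
Round 4 — checking thresholds:
  eelgrass: 2 of 2 neighbours ≥ 2, goes locally extinct.
  krill: 1 of 2 neighbours < 2, not yet.
Round 5 — no new extinctions; cascade stops.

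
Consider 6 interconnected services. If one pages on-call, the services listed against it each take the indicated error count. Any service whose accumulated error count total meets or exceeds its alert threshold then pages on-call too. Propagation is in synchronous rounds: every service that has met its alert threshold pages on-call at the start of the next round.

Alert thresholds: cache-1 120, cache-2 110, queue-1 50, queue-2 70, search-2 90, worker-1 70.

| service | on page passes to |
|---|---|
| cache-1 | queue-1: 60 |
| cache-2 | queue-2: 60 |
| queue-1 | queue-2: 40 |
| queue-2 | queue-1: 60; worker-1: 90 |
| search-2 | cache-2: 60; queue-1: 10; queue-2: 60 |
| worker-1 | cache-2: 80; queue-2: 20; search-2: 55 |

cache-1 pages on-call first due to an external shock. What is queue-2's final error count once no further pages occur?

40

Round 1 — cache-1 pages on-call (initial).
  queue-1: +60 → 60 ≥ 50
Round 2 — queue-1 pages on-call.
  queue-2: +40 → 40 < 70
No further pages.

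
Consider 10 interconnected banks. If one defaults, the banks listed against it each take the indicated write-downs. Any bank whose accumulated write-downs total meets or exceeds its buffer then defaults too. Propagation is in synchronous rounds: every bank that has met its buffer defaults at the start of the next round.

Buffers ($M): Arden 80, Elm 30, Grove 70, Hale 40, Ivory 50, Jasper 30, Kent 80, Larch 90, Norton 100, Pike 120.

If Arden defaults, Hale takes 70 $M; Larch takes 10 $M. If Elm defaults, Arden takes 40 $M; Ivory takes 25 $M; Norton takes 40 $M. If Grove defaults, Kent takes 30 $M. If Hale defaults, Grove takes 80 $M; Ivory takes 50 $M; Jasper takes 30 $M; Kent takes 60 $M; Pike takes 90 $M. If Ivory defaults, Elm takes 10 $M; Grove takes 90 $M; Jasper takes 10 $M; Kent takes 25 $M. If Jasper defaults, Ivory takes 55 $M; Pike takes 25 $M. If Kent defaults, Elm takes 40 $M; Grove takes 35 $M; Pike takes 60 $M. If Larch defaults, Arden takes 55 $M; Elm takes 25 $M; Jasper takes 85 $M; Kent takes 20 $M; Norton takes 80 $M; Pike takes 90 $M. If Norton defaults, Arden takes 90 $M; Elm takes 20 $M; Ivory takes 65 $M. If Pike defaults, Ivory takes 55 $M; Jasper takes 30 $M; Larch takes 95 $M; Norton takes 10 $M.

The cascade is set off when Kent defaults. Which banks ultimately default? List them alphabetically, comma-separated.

Round 1 — Kent defaults (initial).
  Elm: +40 → 40 ≥ 30
  Grove: +35 → 35 < 70
  Pike: +60 → 60 < 120
Round 2 — Elm defaults.
  Arden: +40 → 40 < 80
  Ivory: +25 → 25 < 50
  Norton: +40 → 40 < 100
No further defaults.

Elm, Kent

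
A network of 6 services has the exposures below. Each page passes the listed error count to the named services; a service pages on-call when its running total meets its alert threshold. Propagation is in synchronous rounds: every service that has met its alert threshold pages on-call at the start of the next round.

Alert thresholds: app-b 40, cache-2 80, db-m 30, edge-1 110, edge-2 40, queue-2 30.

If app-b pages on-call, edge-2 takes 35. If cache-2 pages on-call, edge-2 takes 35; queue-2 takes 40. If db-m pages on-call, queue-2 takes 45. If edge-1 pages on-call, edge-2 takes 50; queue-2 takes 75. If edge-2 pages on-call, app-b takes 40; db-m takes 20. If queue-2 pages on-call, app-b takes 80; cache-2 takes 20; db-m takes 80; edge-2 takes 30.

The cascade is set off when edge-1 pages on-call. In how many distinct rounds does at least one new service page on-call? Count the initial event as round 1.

3

Round 1 — edge-1 pages on-call (initial).
  edge-2: +50 → 50 ≥ 40
  queue-2: +75 → 75 ≥ 30
Round 2 — edge-2, queue-2 page on-call.
  app-b: +40+80 → 120 ≥ 40
  cache-2: +20 → 20 < 80
  db-m: +20+80 → 100 ≥ 30
Round 3 — app-b, db-m page on-call.
No further pages.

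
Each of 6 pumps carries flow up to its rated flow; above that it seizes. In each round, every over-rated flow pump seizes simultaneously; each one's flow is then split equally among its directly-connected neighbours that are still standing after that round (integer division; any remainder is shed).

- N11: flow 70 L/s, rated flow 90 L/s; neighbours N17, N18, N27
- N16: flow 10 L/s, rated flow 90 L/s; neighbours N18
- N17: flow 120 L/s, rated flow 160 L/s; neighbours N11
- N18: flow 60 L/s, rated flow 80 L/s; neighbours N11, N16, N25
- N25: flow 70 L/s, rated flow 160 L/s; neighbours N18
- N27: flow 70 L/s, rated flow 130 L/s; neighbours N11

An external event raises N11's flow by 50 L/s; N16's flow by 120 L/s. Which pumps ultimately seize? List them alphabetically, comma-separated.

N11, N16, N18, N25

Round 1 — N11 at 120 > 90; N16 at 130 > 90. N11, N16 seize.
  N11 sheds 120 L/s to N17, N18, N27: 40 each.
    N17: 120+40 = 160 ≤ 160
    N18: 60+40 = 100 > 80
    N27: 70+40 = 110 ≤ 130
  N16 sheds 130 L/s to N18: 130 each.
    N18: 100+130 = 230 > 80
Round 2 — N18 seizes.
  N18 sheds 230 L/s to N25: 230 each.
    N25: 70+230 = 300 > 160
Round 3 — N25 seizes.
  N25 sheds 300 L/s: no online neighbours, lost.
No further seizures.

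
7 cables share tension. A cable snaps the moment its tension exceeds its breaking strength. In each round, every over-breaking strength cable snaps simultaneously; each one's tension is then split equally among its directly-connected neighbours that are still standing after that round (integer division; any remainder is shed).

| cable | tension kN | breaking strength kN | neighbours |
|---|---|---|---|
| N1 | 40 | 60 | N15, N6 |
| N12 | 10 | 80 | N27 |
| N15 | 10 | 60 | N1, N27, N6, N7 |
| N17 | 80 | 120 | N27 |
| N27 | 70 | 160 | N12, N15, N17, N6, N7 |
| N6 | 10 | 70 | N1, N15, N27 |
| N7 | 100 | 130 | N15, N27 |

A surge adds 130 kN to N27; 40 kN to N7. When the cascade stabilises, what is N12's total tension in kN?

60

Round 1 — N27 at 200 > 160; N7 at 140 > 130. N27, N7 snap.
  N27 sheds 200 kN to N12, N15, N17, N6: 50 each.
    N12: 10+50 = 60 ≤ 80
    N15: 10+50 = 60 ≤ 60
    N17: 80+50 = 130 > 120
    N6: 10+50 = 60 ≤ 70
  N7 sheds 140 kN to N15: 140 each.
    N15: 60+140 = 200 > 60
Round 2 — N15, N17 snap.
  N15 sheds 200 kN to N1, N6: 100 each.
    N1: 40+100 = 140 > 60
    N6: 60+100 = 160 > 70
  N17 sheds 130 kN: no online neighbours, lost.
Round 3 — N1, N6 snap.
  N1 sheds 140 kN: no online neighbours, lost.
  N6 sheds 160 kN: no online neighbours, lost.
No further breaks.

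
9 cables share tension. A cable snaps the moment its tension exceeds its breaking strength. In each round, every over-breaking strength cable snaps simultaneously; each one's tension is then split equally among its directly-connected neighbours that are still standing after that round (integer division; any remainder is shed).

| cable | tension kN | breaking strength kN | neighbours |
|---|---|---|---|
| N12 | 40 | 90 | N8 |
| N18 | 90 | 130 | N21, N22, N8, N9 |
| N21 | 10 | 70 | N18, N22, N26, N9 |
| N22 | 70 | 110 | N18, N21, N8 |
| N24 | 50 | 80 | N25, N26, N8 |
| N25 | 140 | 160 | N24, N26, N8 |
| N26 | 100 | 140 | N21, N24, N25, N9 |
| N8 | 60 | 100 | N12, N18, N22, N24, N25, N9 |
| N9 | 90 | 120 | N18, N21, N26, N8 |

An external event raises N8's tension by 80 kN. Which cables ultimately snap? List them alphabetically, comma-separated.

N18, N21, N22, N24, N25, N26, N8, N9

Round 1 — N8 at 140 > 100. N8 snaps.
  N8 sheds 140 kN to N12, N18, N22, N24, N25, N9: 23 each (2 lost).
    N12: 40+23 = 63 ≤ 90
    N18: 90+23 = 113 ≤ 130
    N22: 70+23 = 93 ≤ 110
    N24: 50+23 = 73 ≤ 80
    N25: 140+23 = 163 > 160
    N9: 90+23 = 113 ≤ 120
Round 2 — N25 snaps.
  N25 sheds 163 kN to N24, N26: 81 each (1 lost).
    N24: 73+81 = 154 > 80
    N26: 100+81 = 181 > 140
Round 3 — N24, N26 snap.
  N24 sheds 154 kN: no online neighbours, lost.
  N26 sheds 181 kN to N21, N9: 90 each (1 lost).
    N21: 10+90 = 100 > 70
    N9: 113+90 = 203 > 120
Round 4 — N21, N9 snap.
  N21 sheds 100 kN to N18, N22: 50 each.
    N18: 113+50 = 163 > 130
    N22: 93+50 = 143 > 110
  N9 sheds 203 kN to N18: 203 each.
    N18: 163+203 = 366 > 130
Round 5 — N18, N22 snap.
  N18 sheds 366 kN: no online neighbours, lost.
  N22 sheds 143 kN: no online neighbours, lost.
No further breaks.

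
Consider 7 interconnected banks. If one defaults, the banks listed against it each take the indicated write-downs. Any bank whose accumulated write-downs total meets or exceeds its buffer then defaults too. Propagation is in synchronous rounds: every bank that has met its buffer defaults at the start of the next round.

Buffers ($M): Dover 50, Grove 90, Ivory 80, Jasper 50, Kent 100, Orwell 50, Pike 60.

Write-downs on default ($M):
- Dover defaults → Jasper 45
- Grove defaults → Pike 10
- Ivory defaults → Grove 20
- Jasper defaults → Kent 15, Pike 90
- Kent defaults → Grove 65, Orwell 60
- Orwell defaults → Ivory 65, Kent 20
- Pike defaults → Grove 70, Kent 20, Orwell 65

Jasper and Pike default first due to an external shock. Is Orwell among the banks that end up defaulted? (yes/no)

Round 1 — Jasper, Pike default (initial).
  Grove: +70 → 70 < 90
  Kent: +15+20 → 35 < 100
  Orwell: +65 → 65 ≥ 50
Round 2 — Orwell defaults.
  Ivory: +65 → 65 < 80
  Kent: +20 → 55 < 100
No further defaults.

yes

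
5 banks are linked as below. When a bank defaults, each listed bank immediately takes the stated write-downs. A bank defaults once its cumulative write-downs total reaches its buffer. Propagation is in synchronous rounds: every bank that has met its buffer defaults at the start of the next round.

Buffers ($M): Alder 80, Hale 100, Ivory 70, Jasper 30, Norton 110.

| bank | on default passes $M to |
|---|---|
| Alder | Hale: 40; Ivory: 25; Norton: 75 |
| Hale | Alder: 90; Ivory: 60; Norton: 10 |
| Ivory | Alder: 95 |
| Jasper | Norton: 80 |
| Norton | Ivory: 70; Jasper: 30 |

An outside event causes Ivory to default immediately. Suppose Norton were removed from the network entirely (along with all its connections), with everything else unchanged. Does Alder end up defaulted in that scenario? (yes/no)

With Norton removed:
Round 1 — Ivory defaults (initial).
  Alder: +95 → 95 ≥ 80
Round 2 — Alder defaults.
  Hale: +40 → 40 < 100
No further defaults.

yes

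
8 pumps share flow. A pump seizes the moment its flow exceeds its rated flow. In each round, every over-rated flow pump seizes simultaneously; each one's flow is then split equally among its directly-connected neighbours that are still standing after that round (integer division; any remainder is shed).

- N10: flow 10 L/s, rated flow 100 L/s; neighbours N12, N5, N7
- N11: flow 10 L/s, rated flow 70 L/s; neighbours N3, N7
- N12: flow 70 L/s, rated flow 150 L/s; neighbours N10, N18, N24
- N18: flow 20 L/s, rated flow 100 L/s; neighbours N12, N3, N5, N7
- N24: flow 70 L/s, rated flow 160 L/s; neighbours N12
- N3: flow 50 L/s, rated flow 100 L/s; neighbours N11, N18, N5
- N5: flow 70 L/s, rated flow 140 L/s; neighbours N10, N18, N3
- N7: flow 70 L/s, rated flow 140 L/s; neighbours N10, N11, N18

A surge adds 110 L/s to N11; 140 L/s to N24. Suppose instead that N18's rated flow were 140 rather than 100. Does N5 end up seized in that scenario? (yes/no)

yes

With N18's rated flow at 140:
Round 1 — N11 at 120 > 70; N24 at 210 > 160. N11, N24 seize.
  N11 sheds 120 L/s to N3, N7: 60 each.
    N3: 50+60 = 110 > 100
    N7: 70+60 = 130 ≤ 140
  N24 sheds 210 L/s to N12: 210 each.
    N12: 70+210 = 280 > 150
Round 2 — N12, N3 seize.
  N12 sheds 280 L/s to N10, N18: 140 each.
    N10: 10+140 = 150 > 100
    N18: 20+140 = 160 > 140
  N3 sheds 110 L/s to N18, N5: 55 each.
    N18: 160+55 = 215 > 140
    N5: 70+55 = 125 ≤ 140
Round 3 — N10, N18 seize.
  N10 sheds 150 L/s to N5, N7: 75 each.
    N5: 125+75 = 200 > 140
    N7: 130+75 = 205 > 140
  N18 sheds 215 L/s to N5, N7: 107 each (1 lost).
    N5: 200+107 = 307 > 140
    N7: 205+107 = 312 > 140
Round 4 — N5, N7 seize.
  N5 sheds 307 L/s: no online neighbours, lost.
  N7 sheds 312 L/s: no online neighbours, lost.
No further seizures.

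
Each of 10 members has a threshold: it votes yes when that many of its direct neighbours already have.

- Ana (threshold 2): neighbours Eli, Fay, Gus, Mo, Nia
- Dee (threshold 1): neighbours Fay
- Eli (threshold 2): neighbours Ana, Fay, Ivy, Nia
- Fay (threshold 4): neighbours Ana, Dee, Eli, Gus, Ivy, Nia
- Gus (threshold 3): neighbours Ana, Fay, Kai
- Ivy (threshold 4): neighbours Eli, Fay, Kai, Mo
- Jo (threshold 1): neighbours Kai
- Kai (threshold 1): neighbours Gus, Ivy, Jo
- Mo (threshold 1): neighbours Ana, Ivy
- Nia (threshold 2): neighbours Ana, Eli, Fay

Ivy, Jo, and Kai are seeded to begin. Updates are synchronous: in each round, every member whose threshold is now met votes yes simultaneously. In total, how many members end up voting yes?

4

Round 1 — Ivy, Jo, Kai vote yes (initial).
Round 2 — checking thresholds:
  Eli: 1 of 4 neighbours < 2, not yet.
  Fay: 1 of 6 neighbours < 4, not yet.
  Gus: 1 of 3 neighbours < 3, not yet.
  Mo: 1 of 2 neighbours ≥ 1, votes yes.
Round 3 — no new yes votes; cascade stops.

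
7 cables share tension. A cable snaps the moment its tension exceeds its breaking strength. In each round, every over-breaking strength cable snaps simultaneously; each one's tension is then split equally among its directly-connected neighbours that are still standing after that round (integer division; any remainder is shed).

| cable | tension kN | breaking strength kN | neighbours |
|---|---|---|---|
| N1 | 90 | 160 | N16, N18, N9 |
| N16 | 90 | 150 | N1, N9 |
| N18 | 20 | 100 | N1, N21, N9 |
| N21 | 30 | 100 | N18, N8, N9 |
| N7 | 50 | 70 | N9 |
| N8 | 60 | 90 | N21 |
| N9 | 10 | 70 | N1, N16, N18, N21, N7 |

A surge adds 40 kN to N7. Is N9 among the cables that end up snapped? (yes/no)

yes

Round 1 — N7 at 90 > 70. N7 snaps.
  N7 sheds 90 kN to N9: 90 each.
    N9: 10+90 = 100 > 70
Round 2 — N9 snaps.
  N9 sheds 100 kN to N1, N16, N18, N21: 25 each.
    N1: 90+25 = 115 ≤ 160
    N16: 90+25 = 115 ≤ 150
    N18: 20+25 = 45 ≤ 100
    N21: 30+25 = 55 ≤ 100
No further breaks.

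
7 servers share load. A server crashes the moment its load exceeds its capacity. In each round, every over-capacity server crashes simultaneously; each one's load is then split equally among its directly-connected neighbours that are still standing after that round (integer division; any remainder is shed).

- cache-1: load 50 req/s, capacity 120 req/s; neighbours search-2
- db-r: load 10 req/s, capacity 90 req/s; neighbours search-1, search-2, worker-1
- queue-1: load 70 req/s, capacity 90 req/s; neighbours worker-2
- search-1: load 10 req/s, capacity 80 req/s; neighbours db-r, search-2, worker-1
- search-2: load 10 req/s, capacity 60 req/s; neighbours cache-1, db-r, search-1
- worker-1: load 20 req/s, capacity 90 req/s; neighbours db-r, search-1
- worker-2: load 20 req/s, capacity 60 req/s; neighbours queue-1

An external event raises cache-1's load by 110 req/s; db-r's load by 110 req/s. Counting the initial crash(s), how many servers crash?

5

Round 1 — cache-1 at 160 > 120; db-r at 120 > 90. cache-1, db-r crash.
  cache-1 sheds 160 req/s to search-2: 160 each.
    search-2: 10+160 = 170 > 60
  db-r sheds 120 req/s to search-1, search-2, worker-1: 40 each.
    search-1: 10+40 = 50 ≤ 80
    search-2: 170+40 = 210 > 60
    worker-1: 20+40 = 60 ≤ 90
Round 2 — search-2 crashes.
  search-2 sheds 210 req/s to search-1: 210 each.
    search-1: 50+210 = 260 > 80
Round 3 — search-1 crashes.
  search-1 sheds 260 req/s to worker-1: 260 each.
    worker-1: 60+260 = 320 > 90
Round 4 — worker-1 crashes.
  worker-1 sheds 320 req/s: no online neighbours, lost.
No further crashes.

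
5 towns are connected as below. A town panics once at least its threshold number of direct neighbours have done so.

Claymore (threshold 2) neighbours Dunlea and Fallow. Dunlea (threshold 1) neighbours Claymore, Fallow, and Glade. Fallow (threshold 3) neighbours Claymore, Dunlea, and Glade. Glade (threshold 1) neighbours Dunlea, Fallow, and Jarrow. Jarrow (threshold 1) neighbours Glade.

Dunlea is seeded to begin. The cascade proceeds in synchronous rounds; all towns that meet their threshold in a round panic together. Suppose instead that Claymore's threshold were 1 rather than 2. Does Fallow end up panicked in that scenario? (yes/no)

yes

With Claymore's threshold at 1:
Round 1 — Dunlea panics (initial).
Round 2 — checking thresholds:
  Claymore: 1 of 2 neighbours ≥ 1, panics.
  Fallow: 1 of 3 neighbours < 3, holds.
  Glade: 1 of 3 neighbours ≥ 1, panics.
Round 3 — checking thresholds:
  Fallow: 3 of 3 neighbours ≥ 3, panics.
  Jarrow: 1 of 1 neighbours ≥ 1, panics.
Round 4 — no new panics; cascade stops.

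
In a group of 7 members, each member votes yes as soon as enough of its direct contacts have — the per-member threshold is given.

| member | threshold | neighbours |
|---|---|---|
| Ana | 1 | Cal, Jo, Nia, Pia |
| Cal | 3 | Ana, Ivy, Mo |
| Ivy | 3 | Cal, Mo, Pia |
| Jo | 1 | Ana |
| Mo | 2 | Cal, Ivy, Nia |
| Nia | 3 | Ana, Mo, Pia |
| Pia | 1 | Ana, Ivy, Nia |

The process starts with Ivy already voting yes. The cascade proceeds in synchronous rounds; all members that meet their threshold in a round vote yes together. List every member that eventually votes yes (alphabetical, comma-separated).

Ana, Ivy, Jo, Pia

Round 1 — Ivy votes yes (initial).
Round 2 — checking thresholds:
  Cal: 1 of 3 neighbours < 3, below threshold.
  Mo: 1 of 3 neighbours < 2, below threshold.
  Pia: 1 of 3 neighbours ≥ 1, votes yes.
Round 3 — checking thresholds:
  Ana: 1 of 4 neighbours ≥ 1, votes yes.
  Cal: 1 of 3 neighbours < 3, below threshold.
  Mo: 1 of 3 neighbours < 2, below threshold.
  Nia: 1 of 3 neighbours < 3, below threshold.
Round 4 — checking thresholds:
  Cal: 2 of 3 neighbours < 3, below threshold.
  Jo: 1 of 1 neighbours ≥ 1, votes yes.
  Mo: 1 of 3 neighbours < 2, below threshold.
  Nia: 2 of 3 neighbours < 3, below threshold.
Round 5 — no new yes votes; cascade stops.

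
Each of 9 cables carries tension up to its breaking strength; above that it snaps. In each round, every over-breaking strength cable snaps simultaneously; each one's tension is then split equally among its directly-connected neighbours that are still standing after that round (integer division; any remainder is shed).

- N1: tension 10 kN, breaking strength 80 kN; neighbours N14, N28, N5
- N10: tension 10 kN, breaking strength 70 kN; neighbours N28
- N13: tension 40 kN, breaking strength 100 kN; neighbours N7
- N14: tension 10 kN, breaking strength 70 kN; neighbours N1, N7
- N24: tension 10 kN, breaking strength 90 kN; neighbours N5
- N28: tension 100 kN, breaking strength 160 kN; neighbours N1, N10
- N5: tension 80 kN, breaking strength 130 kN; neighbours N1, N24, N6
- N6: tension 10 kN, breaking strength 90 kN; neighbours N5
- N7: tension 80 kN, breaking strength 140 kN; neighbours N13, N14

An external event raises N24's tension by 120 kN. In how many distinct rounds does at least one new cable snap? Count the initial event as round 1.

3

Round 1 — N24 at 130 > 90. N24 snaps.
  N24 sheds 130 kN to N5: 130 each.
    N5: 80+130 = 210 > 130
Round 2 — N5 snaps.
  N5 sheds 210 kN to N1, N6: 105 each.
    N1: 10+105 = 115 > 80
    N6: 10+105 = 115 > 90
Round 3 — N1, N6 snap.
  N1 sheds 115 kN to N14, N28: 57 each (1 lost).
    N14: 10+57 = 67 ≤ 70
    N28: 100+57 = 157 ≤ 160
  N6 sheds 115 kN: no online neighbours, lost.
No further breaks.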